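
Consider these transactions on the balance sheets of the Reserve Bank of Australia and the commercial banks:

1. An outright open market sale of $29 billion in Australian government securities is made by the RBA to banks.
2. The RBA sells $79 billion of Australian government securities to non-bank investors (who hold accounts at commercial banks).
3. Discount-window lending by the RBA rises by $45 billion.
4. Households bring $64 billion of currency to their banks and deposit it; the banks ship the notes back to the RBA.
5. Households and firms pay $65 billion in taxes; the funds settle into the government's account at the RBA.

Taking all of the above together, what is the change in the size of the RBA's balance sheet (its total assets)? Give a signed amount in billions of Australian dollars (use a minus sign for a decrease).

-$63 billion

OMO sale (to banks) $29 billion: an RBA asset is shed → −$29B.
Asset sale (to non-banks) $79 billion: an RBA asset is shed → −$79B.
Discount-window loan $45 billion: an RBA asset is acquired → +$45B.
Currency deposit $64 billion: only the composition of liabilities changes → 0.
Government account inflow $65 billion: only the composition of liabilities changes → 0.
Net: −29 − 79 + 45 + 0 + 0 = -$63 billion.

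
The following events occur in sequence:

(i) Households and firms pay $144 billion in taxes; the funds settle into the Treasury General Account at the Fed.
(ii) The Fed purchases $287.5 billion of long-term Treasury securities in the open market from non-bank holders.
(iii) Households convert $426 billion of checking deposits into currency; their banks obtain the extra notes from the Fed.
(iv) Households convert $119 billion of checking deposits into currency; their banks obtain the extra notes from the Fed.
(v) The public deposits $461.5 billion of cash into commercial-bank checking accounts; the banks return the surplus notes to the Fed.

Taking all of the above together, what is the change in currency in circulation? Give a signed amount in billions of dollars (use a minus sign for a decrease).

+$83.5 billion

Fed balance sheet:
  Assets:      Securities +$287.5B
  Liabilities: Bank reserves +$60B, Currency in circulation +$83.5B, Government deposits +$144B
Commercial banking system:
  Assets:      Reserves at CB +$60B
  Liabilities: Checkable deposits +$60B
So the change in currency in circulation is +$83.5 billion.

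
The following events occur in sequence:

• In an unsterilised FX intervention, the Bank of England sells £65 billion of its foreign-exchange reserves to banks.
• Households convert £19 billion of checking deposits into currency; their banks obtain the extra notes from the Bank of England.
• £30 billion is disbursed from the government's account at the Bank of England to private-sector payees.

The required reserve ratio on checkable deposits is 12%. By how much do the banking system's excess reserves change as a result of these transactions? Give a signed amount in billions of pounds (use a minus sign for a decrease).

-£55.32 billion

FX sale £65 billion: reserves −£65B, deposits 0.
Currency withdrawal £19 billion: reserves −£19B, deposits −£19B.
Government spending £30 billion: reserves +£30B, deposits +£30B.
Totals: Δreserves = −£54B, Δdeposits = +£11B.
Δrequired reserves = 12% × +£11B = +£1.32B.
Δexcess reserves = Δreserves − Δrequired = −£54B − (+£1.32B) = -£55.32 billion.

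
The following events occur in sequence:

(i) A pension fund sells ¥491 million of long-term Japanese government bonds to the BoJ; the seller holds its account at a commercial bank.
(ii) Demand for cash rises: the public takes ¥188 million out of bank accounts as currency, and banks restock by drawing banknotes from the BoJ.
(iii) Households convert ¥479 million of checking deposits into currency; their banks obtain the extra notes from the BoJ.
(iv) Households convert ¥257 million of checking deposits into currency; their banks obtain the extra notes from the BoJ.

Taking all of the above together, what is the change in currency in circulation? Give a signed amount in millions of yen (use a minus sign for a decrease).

+¥924 million

Asset purchase (from non-banks) ¥491 million: no currency enters or leaves circulation → 0.
Currency withdrawal ¥188 million: notes leave the central bank → +¥188M.
Currency withdrawal ¥479 million: notes leave the central bank → +¥479M.
Currency withdrawal ¥257 million: notes leave the central bank → +¥257M.
Net: 0 + 188 + 479 + 257 = +¥924 million.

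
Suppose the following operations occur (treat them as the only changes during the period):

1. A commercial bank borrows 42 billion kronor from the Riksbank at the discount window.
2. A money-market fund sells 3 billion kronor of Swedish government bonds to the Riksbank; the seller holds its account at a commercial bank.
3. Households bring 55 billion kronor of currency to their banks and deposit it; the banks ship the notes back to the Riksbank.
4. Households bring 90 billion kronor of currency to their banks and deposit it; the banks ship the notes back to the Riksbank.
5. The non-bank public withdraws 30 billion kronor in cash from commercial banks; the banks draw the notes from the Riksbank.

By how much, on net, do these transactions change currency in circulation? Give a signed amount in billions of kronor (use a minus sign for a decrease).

-115 billion

Discount-window loan 42 billion kronor: no currency enters or leaves circulation → 0.
Asset purchase (from non-banks) 3 billion kronor: no currency enters or leaves circulation → 0.
Currency deposit 55 billion kronor: notes return to the central bank → −55B.
Currency deposit 90 billion kronor: notes return to the central bank → −90B.
Currency withdrawal 30 billion kronor: notes leave the central bank → +30B.
Net: 0 + 0 − 55 − 90 + 30 = -115 billion.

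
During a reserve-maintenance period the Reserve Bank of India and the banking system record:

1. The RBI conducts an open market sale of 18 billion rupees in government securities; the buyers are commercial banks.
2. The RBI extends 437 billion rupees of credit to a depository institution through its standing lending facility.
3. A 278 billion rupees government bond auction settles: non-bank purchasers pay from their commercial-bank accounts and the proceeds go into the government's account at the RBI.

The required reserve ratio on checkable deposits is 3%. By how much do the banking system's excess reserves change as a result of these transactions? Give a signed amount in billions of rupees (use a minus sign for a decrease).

+149.34 billion

OMO sale (to banks) 18 billion rupees: reserves −18B, deposits 0.
Discount-window loan 437 billion rupees: reserves +437B, deposits 0.
Government account inflow 278 billion rupees: reserves −278B, deposits −278B.
Totals: Δreserves = +141B, Δdeposits = −278B.
Δrequired reserves = 3% × −278B = −8.34B.
Δexcess reserves = Δreserves − Δrequired = +141B − (−8.34B) = +149.34 billion.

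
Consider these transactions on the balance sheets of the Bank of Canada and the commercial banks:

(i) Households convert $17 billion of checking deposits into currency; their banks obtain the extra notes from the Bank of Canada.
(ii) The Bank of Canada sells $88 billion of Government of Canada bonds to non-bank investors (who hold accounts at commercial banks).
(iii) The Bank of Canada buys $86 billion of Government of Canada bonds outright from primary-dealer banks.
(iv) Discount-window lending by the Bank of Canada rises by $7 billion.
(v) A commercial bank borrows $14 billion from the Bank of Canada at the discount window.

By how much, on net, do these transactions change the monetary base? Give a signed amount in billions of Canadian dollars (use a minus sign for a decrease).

Currency withdrawal $17 billion: just a shift between currency and reserves — both are base money → 0.
Asset sale (to non-banks) $88 billion: Bank of Canada balance sheet contracts → −$88B.
OMO purchase (from banks) $86 billion: Bank of Canada balance sheet expands → +$86B.
Discount-window loan $7 billion: Bank of Canada balance sheet expands → +$7B.
Discount-window loan $14 billion: Bank of Canada balance sheet expands → +$14B.
Net: 0 − 88 + 86 + 7 + 14 = +$19 billion.

+$19 billion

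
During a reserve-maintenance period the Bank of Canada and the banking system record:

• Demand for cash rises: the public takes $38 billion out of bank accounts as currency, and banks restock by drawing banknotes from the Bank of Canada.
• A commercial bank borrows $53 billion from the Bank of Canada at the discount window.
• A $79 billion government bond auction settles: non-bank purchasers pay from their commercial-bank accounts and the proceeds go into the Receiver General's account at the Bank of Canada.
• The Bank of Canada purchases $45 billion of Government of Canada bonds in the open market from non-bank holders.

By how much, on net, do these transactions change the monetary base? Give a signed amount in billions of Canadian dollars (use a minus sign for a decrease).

Bank of Canada balance sheet:
  Assets:      Securities +$45B, Loans to banks +$53B
  Liabilities: Bank reserves −$19B, Currency in circulation +$38B, Government deposits +$79B
Monetary base = currency + reserves: +$38B + (−$19B) = +$19 billion.

+$19 billion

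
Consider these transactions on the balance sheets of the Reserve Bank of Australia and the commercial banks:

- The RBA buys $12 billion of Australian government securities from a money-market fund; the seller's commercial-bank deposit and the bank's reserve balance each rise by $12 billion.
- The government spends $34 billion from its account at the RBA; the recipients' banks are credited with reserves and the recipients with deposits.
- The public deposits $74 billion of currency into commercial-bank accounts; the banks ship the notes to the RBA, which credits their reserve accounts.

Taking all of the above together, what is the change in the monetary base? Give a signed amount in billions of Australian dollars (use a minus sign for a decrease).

+$46 billion

Asset purchase (from non-banks) $12 billion: RBA balance sheet expands → +$12B.
Government spending $34 billion: a non-base liability converts back to reserves → +$34B.
Currency deposit $74 billion: just a shift between currency and reserves — both are base money → 0.
Net: 12 + 34 + 0 = +$46 billion.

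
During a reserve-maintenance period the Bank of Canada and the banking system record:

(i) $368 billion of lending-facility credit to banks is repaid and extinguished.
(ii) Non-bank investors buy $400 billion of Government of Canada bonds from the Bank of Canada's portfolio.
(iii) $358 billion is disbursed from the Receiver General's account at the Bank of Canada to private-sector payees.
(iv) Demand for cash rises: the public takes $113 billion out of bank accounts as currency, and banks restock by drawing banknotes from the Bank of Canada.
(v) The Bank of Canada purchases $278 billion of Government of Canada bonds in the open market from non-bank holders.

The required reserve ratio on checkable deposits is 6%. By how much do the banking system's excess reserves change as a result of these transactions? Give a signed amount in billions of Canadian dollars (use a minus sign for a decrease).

Discount-window repayment $368 billion: reserves −$368B, deposits 0.
Asset sale (to non-banks) $400 billion: reserves −$400B, deposits −$400B.
Government spending $358 billion: reserves +$358B, deposits +$358B.
Currency withdrawal $113 billion: reserves −$113B, deposits −$113B.
Asset purchase (from non-banks) $278 billion: reserves +$278B, deposits +$278B.
Totals: Δreserves = −$245B, Δdeposits = +$123B.
Δrequired reserves = 6% × +$123B = +$7.38B.
Δexcess reserves = Δreserves − Δrequired = −$245B − (+$7.38B) = -$252.38 billion.

-$252.38 billion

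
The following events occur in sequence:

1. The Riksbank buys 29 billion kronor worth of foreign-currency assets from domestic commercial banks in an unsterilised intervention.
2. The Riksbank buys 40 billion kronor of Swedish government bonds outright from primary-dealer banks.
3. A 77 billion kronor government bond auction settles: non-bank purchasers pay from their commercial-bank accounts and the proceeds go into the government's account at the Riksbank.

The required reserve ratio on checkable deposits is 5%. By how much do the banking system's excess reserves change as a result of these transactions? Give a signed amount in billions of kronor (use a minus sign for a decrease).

-4.15 billion

FX purchase 29 billion kronor: reserves +29B, deposits 0.
OMO purchase (from banks) 40 billion kronor: reserves +40B, deposits 0.
Government account inflow 77 billion kronor: reserves −77B, deposits −77B.
Totals: Δreserves = −8B, Δdeposits = −77B.
Δrequired reserves = 5% × −77B = −3.85B.
Δexcess reserves = Δreserves − Δrequired = −8B − (−3.85B) = -4.15 billion.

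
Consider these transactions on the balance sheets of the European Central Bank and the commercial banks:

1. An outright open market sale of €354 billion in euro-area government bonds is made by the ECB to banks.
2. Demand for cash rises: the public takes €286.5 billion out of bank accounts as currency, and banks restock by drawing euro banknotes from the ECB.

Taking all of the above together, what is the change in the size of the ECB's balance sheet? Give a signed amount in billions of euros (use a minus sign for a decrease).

-€354 billion

OMO sale (to banks) €354 billion: an ECB asset is shed → −€354B.
Currency withdrawal €286.5 billion: only the composition of liabilities changes → 0.
Net: −354 + 0 = -€354 billion.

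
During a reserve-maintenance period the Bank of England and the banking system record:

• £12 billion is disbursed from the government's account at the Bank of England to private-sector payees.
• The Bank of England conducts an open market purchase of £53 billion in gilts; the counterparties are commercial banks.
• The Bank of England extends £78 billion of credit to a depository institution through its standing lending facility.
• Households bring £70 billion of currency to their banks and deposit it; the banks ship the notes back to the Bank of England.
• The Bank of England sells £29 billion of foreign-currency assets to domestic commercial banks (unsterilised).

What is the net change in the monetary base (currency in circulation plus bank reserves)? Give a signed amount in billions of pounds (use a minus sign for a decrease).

+£114 billion

Bank of England balance sheet:
  Assets:      Securities +£53B, Loans to banks +£78B, Foreign assets −£29B
  Liabilities: Bank reserves +£184B, Currency in circulation −£70B, Government deposits −£12B
Monetary base = currency + reserves: −£70B + (+£184B) = +£114 billion.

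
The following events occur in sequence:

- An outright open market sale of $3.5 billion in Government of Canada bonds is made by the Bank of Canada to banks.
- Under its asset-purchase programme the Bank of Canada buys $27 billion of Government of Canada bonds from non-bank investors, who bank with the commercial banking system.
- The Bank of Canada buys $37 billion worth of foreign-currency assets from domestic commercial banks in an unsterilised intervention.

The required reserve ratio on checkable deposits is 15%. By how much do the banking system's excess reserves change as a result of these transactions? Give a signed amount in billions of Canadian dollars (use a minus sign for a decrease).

OMO sale (to banks) $3.5 billion: reserves −$3.5B, deposits 0.
Asset purchase (from non-banks) $27 billion: reserves +$27B, deposits +$27B.
FX purchase $37 billion: reserves +$37B, deposits 0.
Totals: Δreserves = +$60.5B, Δdeposits = +$27B.
Δrequired reserves = 15% × +$27B = +$4.05B.
Δexcess reserves = Δreserves − Δrequired = +$60.5B − (+$4.05B) = +$56.45 billion.

+$56.45 billion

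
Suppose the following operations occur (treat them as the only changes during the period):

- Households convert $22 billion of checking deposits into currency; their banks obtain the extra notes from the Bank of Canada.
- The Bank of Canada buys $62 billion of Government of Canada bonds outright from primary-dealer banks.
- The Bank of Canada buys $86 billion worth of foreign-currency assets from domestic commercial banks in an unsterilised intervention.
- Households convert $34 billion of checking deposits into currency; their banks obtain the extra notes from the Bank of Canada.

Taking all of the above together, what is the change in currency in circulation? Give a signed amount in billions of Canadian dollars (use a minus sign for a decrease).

Currency withdrawal $22 billion: notes leave the central bank → +$22B.
OMO purchase (from banks) $62 billion: no currency enters or leaves circulation → 0.
FX purchase $86 billion: no currency enters or leaves circulation → 0.
Currency withdrawal $34 billion: notes leave the central bank → +$34B.
Net: 22 + 0 + 0 + 34 = +$56 billion.

+$56 billion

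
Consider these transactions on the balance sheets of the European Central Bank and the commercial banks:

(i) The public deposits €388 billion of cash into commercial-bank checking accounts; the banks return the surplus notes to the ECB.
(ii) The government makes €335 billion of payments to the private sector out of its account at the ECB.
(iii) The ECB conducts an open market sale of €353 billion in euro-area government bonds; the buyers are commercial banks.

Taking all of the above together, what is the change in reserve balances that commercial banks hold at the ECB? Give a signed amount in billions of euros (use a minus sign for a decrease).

+€370 billion

Currency deposit €388 billion: returned notes are swapped for reserve credit → +€388B.
Government spending €335 billion: government payments flow into bank reserve accounts → +€335B.
OMO sale (to banks) €353 billion: the buying banks pay out of their reserve balances → −€353B.
Net: 388 + 335 − 353 = +€370 billion.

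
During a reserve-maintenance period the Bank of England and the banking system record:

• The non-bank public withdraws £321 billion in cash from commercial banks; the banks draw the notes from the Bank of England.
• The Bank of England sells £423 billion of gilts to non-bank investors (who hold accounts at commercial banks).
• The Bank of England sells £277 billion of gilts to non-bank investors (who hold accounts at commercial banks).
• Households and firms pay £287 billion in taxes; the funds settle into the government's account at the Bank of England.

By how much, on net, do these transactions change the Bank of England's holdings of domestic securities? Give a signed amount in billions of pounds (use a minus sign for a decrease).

Currency withdrawal £321 billion: the Bank of England's securities portfolio is untouched → 0.
Asset sale (to non-banks) £423 billion: securities removed from the Bank of England's portfolio → −£423B.
Asset sale (to non-banks) £277 billion: securities removed from the Bank of England's portfolio → −£277B.
Government account inflow £287 billion: the Bank of England's securities portfolio is untouched → 0.
Net: 0 − 423 − 277 + 0 = -£700 billion.

-£700 billion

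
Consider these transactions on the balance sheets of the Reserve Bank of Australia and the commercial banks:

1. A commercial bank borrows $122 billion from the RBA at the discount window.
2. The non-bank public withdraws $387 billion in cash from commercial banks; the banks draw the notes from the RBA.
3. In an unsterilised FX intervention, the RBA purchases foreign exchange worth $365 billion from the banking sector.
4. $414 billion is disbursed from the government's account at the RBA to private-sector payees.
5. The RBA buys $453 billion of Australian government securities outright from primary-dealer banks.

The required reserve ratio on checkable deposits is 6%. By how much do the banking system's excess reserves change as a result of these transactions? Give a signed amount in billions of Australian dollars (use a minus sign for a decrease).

Discount-window loan $122 billion: reserves +$122B, deposits 0.
Currency withdrawal $387 billion: reserves −$387B, deposits −$387B.
FX purchase $365 billion: reserves +$365B, deposits 0.
Government spending $414 billion: reserves +$414B, deposits +$414B.
OMO purchase (from banks) $453 billion: reserves +$453B, deposits 0.
Totals: Δreserves = +$967B, Δdeposits = +$27B.
Δrequired reserves = 6% × +$27B = +$1.62B.
Δexcess reserves = Δreserves − Δrequired = +$967B − (+$1.62B) = +$965.38 billion.

+$965.38 billion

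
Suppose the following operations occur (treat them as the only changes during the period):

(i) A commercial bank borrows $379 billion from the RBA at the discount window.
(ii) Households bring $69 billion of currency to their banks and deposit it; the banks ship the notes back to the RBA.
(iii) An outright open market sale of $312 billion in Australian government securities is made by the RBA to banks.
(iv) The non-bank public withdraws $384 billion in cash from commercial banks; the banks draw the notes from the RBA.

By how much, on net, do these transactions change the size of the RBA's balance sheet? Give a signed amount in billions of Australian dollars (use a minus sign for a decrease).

+$67 billion

Discount-window loan $379 billion: an RBA asset is acquired → +$379B.
Currency deposit $69 billion: only the composition of liabilities changes → 0.
OMO sale (to banks) $312 billion: an RBA asset is shed → −$312B.
Currency withdrawal $384 billion: only the composition of liabilities changes → 0.
Net: 379 + 0 − 312 + 0 = +$67 billion.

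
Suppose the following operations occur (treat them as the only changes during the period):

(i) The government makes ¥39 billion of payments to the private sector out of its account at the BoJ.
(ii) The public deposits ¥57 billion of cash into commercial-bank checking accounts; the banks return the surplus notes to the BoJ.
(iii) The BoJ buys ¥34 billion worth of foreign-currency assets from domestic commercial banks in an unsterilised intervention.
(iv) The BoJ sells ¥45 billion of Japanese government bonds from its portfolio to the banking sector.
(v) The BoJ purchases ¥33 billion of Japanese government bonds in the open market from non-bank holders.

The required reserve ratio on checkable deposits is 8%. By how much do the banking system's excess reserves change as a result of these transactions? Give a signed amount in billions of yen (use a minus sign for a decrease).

Government spending ¥39 billion: reserves +¥39B, deposits +¥39B.
Currency deposit ¥57 billion: reserves +¥57B, deposits +¥57B.
FX purchase ¥34 billion: reserves +¥34B, deposits 0.
OMO sale (to banks) ¥45 billion: reserves −¥45B, deposits 0.
Asset purchase (from non-banks) ¥33 billion: reserves +¥33B, deposits +¥33B.
Totals: Δreserves = +¥118B, Δdeposits = +¥129B.
Δrequired reserves = 8% × +¥129B = +¥10.32B.
Δexcess reserves = Δreserves − Δrequired = +¥118B − (+¥10.32B) = +¥107.68 billion.

+¥107.68 billion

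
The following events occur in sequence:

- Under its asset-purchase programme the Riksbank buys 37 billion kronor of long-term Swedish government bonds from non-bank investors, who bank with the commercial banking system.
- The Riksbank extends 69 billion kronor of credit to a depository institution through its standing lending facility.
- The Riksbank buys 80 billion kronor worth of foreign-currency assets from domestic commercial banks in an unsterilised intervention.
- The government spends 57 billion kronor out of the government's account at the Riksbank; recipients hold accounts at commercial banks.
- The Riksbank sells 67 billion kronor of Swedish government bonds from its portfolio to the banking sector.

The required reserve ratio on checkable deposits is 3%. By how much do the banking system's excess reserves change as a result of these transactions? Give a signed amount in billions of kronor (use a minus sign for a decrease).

Asset purchase (from non-banks) 37 billion kronor: reserves +37B, deposits +37B.
Discount-window loan 69 billion kronor: reserves +69B, deposits 0.
FX purchase 80 billion kronor: reserves +80B, deposits 0.
Government spending 57 billion kronor: reserves +57B, deposits +57B.
OMO sale (to banks) 67 billion kronor: reserves −67B, deposits 0.
Totals: Δreserves = +176B, Δdeposits = +94B.
Δrequired reserves = 3% × +94B = +2.82B.
Δexcess reserves = Δreserves − Δrequired = +176B − (+2.82B) = +173.18 billion.

+173.18 billion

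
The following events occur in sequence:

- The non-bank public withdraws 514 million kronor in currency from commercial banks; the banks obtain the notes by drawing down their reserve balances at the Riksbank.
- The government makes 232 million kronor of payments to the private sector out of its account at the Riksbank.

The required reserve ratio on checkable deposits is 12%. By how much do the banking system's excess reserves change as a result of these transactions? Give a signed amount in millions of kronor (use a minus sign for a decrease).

-248.16 million

Currency withdrawal 514 million kronor: reserves −514M, deposits −514M.
Government spending 232 million kronor: reserves +232M, deposits +232M.
Totals: Δreserves = −282M, Δdeposits = −282M.
Δrequired reserves = 12% × −282M = −33.84M.
Δexcess reserves = Δreserves − Δrequired = −282M − (−33.84M) = -248.16 million.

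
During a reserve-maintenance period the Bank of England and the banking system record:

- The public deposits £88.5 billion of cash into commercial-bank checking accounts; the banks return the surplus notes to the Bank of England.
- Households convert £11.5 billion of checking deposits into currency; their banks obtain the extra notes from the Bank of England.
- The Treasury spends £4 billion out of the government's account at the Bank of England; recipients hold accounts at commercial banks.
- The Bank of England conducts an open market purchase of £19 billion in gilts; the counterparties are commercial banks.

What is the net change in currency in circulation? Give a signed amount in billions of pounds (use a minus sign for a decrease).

Currency deposit £88.5 billion: notes return to the central bank → −£88.5B.
Currency withdrawal £11.5 billion: notes leave the central bank → +£11.5B.
Government spending £4 billion: no currency enters or leaves circulation → 0.
OMO purchase (from banks) £19 billion: no currency enters or leaves circulation → 0.
Net: −88.5 + 11.5 + 0 + 0 = -£77 billion.

-£77 billion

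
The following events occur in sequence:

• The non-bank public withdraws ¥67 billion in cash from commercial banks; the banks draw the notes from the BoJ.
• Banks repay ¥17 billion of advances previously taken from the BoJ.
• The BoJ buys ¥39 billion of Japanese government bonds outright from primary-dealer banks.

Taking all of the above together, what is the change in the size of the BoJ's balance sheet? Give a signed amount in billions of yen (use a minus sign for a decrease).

+¥22 billion

Currency withdrawal ¥67 billion: only the composition of liabilities changes → 0.
Discount-window repayment ¥17 billion: a BoJ asset is shed → −¥17B.
OMO purchase (from banks) ¥39 billion: a BoJ asset is acquired → +¥39B.
Net: 0 − 17 + 39 = +¥22 billion.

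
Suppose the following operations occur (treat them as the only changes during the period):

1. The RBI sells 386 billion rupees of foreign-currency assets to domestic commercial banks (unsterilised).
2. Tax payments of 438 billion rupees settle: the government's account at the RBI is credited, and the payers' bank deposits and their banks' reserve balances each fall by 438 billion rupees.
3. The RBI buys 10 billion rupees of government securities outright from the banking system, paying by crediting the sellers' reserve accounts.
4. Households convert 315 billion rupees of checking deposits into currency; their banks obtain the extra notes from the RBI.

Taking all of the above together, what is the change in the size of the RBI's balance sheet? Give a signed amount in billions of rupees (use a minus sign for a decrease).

FX sale 386 billion rupees: an RBI asset is shed → −386B.
Government account inflow 438 billion rupees: only the composition of liabilities changes → 0.
OMO purchase (from banks) 10 billion rupees: an RBI asset is acquired → +10B.
Currency withdrawal 315 billion rupees: only the composition of liabilities changes → 0.
Net: −386 + 0 + 10 + 0 = -376 billion.

-376 billion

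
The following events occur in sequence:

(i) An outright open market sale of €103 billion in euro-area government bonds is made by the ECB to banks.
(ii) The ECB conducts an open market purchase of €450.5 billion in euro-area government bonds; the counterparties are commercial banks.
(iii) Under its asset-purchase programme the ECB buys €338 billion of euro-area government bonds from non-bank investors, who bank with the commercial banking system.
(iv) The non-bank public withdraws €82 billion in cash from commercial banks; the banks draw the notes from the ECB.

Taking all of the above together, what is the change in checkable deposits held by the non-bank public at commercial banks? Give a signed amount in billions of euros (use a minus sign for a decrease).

+€256 billion

ECB balance sheet:
  Assets:      Securities +€685.5B
  Liabilities: Bank reserves +€603.5B, Currency in circulation +€82B
Commercial banking system:
  Assets:      Reserves at CB +€603.5B, Securities −€347.5B
  Liabilities: Checkable deposits +€256B
So the change in checkable deposits held by the non-bank public at commercial banks is +€256 billion.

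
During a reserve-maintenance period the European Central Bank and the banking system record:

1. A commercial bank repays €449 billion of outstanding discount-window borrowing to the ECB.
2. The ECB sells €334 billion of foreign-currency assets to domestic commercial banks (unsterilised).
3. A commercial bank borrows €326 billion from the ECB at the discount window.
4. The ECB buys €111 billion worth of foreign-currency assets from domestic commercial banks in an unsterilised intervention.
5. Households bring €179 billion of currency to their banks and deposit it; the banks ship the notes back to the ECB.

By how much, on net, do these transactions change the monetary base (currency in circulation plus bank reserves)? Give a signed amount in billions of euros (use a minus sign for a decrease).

-€346 billion

ECB balance sheet:
  Assets:      Loans to banks −€123B, Foreign assets −€223B
  Liabilities: Bank reserves −€167B, Currency in circulation −€179B
Commercial banking system:
  Assets:      Reserves at CB −€167B, Foreign assets +€223B
  Liabilities: Checkable deposits +€179B, Borrowings from CB −€123B
Monetary base = currency + reserves: −€179B + (−€167B) = -€346 billion.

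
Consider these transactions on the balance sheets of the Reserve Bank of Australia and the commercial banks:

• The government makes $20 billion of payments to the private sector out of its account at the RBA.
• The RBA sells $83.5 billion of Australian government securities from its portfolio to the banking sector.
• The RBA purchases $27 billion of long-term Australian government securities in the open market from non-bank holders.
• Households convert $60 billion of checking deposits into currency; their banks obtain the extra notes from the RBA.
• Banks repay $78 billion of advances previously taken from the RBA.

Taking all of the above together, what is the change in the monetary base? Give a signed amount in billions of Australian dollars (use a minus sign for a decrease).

RBA balance sheet:
  Assets:      Securities −$56.5B, Loans to banks −$78B
  Liabilities: Bank reserves −$174.5B, Currency in circulation +$60B, Government deposits −$20B
Commercial banking system:
  Assets:      Reserves at CB −$174.5B, Securities +$83.5B
  Liabilities: Checkable deposits −$13B, Borrowings from CB −$78B
Monetary base = currency + reserves: +$60B + (−$174.5B) = -$114.5 billion.

-$114.5 billion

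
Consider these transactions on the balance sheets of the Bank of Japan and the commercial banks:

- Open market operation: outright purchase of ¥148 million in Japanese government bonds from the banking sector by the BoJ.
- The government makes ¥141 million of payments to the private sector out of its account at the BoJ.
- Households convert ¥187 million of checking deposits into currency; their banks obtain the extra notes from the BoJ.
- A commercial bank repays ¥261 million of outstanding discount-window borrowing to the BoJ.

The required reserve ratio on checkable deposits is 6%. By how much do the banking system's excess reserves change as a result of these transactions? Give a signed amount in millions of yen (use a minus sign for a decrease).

-¥156.24 million

OMO purchase (from banks) ¥148 million: reserves +¥148M, deposits 0.
Government spending ¥141 million: reserves +¥141M, deposits +¥141M.
Currency withdrawal ¥187 million: reserves −¥187M, deposits −¥187M.
Discount-window repayment ¥261 million: reserves −¥261M, deposits 0.
Totals: Δreserves = −¥159M, Δdeposits = −¥46M.
Δrequired reserves = 6% × −¥46M = −¥2.76M.
Δexcess reserves = Δreserves − Δrequired = −¥159M − (−¥2.76M) = -¥156.24 million.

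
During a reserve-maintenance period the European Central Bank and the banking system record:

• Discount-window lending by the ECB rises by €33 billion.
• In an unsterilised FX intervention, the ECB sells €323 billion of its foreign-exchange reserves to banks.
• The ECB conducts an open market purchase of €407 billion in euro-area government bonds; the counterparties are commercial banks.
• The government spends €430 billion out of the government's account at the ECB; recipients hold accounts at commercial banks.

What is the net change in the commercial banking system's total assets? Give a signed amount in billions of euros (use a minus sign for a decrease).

Discount-window loan €33 billion: bank balance sheets expand → +€33B.
FX sale €323 billion: just an asset swap on bank balance sheets → 0.
OMO purchase (from banks) €407 billion: just an asset swap on bank balance sheets → 0.
Government spending €430 billion: bank balance sheets expand → +€430B.
Net: 33 + 0 + 0 + 430 = +€463 billion.

+€463 billion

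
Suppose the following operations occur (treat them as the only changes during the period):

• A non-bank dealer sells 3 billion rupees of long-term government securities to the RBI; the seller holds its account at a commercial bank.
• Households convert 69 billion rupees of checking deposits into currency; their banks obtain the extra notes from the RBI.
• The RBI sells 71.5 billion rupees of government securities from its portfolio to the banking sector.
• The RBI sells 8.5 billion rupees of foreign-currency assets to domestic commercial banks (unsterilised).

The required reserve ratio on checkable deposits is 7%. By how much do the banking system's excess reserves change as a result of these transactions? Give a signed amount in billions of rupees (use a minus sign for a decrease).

-141.38 billion

Asset purchase (from non-banks) 3 billion rupees: reserves +3B, deposits +3B.
Currency withdrawal 69 billion rupees: reserves −69B, deposits −69B.
OMO sale (to banks) 71.5 billion rupees: reserves −71.5B, deposits 0.
FX sale 8.5 billion rupees: reserves −8.5B, deposits 0.
Totals: Δreserves = −146B, Δdeposits = −66B.
Δrequired reserves = 7% × −66B = −4.62B.
Δexcess reserves = Δreserves − Δrequired = −146B − (−4.62B) = -141.38 billion.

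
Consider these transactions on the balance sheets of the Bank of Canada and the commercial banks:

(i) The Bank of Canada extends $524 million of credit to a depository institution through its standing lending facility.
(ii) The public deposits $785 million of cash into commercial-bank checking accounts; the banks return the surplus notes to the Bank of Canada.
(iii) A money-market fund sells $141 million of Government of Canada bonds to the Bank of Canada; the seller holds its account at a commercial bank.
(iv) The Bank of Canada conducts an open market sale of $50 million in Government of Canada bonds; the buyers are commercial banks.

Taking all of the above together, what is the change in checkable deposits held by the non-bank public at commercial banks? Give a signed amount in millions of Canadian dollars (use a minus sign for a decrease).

Discount-window loan $524 million: the counterparty is a bank, so public deposits are unchanged → 0.
Currency deposit $785 million: non-bank counterparties' bank balances rise → +$785M.
Asset purchase (from non-banks) $141 million: non-bank counterparties' bank balances rise → +$141M.
OMO sale (to banks) $50 million: the counterparty is a bank, so public deposits are unchanged → 0.
Net: 0 + 785 + 141 + 0 = +$926 million.

+$926 million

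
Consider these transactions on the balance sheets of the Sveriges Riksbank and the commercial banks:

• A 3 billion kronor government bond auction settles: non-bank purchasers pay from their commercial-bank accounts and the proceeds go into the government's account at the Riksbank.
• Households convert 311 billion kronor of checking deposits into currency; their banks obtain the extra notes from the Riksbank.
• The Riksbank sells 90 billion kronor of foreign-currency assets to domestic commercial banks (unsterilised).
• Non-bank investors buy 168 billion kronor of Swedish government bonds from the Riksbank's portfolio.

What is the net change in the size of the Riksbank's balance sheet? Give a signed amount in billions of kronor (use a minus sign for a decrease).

-258 billion

Riksbank balance sheet:
  Assets:      Securities −168B, Foreign assets −90B
  Liabilities: Bank reserves −572B, Currency in circulation +311B, Government deposits +3B
Commercial banking system:
  Assets:      Reserves at CB −572B, Foreign assets +90B
  Liabilities: Checkable deposits −482B
Change in total Riksbank assets = -258 billion.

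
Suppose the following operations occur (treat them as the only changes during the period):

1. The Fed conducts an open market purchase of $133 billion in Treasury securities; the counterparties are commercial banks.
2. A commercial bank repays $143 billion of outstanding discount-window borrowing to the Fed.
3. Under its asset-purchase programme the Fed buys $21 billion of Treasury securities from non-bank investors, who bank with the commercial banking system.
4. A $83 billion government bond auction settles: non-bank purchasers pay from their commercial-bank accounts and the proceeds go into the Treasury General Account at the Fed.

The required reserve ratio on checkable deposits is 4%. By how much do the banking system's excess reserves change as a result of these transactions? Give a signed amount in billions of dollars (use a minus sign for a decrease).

-$69.52 billion

OMO purchase (from banks) $133 billion: reserves +$133B, deposits 0.
Discount-window repayment $143 billion: reserves −$143B, deposits 0.
Asset purchase (from non-banks) $21 billion: reserves +$21B, deposits +$21B.
Government account inflow $83 billion: reserves −$83B, deposits −$83B.
Totals: Δreserves = −$72B, Δdeposits = −$62B.
Δrequired reserves = 4% × −$62B = −$2.48B.
Δexcess reserves = Δreserves − Δrequired = −$72B − (−$2.48B) = -$69.52 billion.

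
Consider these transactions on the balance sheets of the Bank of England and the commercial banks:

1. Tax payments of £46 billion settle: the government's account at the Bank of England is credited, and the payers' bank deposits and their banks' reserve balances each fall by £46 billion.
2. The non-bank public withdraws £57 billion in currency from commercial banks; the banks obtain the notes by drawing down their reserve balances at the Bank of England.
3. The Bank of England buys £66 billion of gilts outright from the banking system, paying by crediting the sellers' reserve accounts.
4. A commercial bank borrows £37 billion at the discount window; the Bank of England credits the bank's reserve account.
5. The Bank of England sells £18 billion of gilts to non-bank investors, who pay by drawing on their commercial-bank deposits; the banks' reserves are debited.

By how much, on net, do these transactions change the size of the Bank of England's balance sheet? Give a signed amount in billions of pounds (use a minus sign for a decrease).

+£85 billion

Bank of England balance sheet:
  Assets:      Securities +£48B, Loans to banks +£37B
  Liabilities: Bank reserves −£18B, Currency in circulation +£57B, Government deposits +£46B
Commercial banking system:
  Assets:      Reserves at CB −£18B, Securities −£66B
  Liabilities: Checkable deposits −£121B, Borrowings from CB +£37B
Change in total Bank of England assets = +£85 billion.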